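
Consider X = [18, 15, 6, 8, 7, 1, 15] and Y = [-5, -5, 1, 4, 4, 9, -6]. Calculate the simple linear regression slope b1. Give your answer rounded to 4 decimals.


Calculate xbar = 10.0000, ybar = 0.2857.
S_xx = 224.0000, S_xy = -200.0000.
Using b1 = S_xy / S_xx = -200.0000 / 224.0000, we get b1 = -0.8929.

-0.8929


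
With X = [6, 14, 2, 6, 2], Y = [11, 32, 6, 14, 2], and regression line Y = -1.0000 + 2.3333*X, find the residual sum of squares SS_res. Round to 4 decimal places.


Predicted values from Y = -1.0000 + 2.3333*X.
Residuals: [-1.9998, 0.3338, 2.3334, 1.0002, -1.6666].
SSres = 13.3333.

13.3333


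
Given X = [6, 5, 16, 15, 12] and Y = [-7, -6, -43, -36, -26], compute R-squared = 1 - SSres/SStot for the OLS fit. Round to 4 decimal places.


After computing the OLS fit (b0=11.8677, b1=-3.2840):
SSres = 12.5058, SStot = 1121.2000.
R^2 = 1 - 12.5058/1121.2000 = 0.9888.

0.9888


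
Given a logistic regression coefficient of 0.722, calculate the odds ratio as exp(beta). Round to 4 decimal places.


exp(0.722) = 2.0585.
So the odds ratio is 2.0585.

2.0585


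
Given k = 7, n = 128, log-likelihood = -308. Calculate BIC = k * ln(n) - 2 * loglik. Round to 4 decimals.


ln(128) = 4.852030.
k * ln(n) = 7 * 4.852030 = 33.964210.
-2L = 616.
BIC = 33.964210 + 616 = 649.964210, which rounds to 649.9642.

649.9642


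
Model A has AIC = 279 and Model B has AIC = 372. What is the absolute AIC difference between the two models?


|AIC_A - AIC_B| = |279 - 372| = 93.
Model A is preferred (lower AIC).

93


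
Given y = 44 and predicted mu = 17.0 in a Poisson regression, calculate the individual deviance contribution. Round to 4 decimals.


y/mu = 44/17.0 = 2.588235 (approx.), and ln(44/17.0) = 0.950976.
y * ln(y/mu) = 44 * 0.950976 = 41.842944.
y - mu = 27.0.
D = 2 * (41.842944 - 27.0) = 29.685888, which rounds to 29.6859.

29.6859


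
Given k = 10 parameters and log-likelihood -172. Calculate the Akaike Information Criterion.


AIC = 2k - 2*loglik = 2(10) - 2(-172).
= 20 + 344 = 364.

364


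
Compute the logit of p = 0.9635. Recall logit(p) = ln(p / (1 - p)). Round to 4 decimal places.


1 - p = 0.0365.
p/(1-p) = 26.3973.
logit = ln(26.3973) = 3.2733.

3.2733


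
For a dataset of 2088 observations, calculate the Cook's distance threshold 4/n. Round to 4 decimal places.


Using the rule of thumb:
Threshold = 4 / 2088 = 0.0019.

0.0019


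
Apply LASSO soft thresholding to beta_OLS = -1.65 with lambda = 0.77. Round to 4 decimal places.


Absolute value: |-1.65| = 1.65.
Compare to lambda = 0.77.
Since |beta| > lambda, coefficient = sign(beta)*(|beta| - lambda) = -0.8800.

-0.8800


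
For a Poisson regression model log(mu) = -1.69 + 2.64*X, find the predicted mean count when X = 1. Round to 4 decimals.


eta = -1.69 + 2.64 * 1 = 0.9500.
mu = exp(0.9500) = 2.5857.

2.5857


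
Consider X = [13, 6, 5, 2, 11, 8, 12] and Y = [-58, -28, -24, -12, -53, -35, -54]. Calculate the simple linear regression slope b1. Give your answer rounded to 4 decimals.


The sample means are xbar = 8.1429 and ybar = -37.7143.
Compute S_xx = 98.8571 and S_xy = -427.2857.
Slope b1 = S_xy / S_xx = -427.2857 / 98.8571 = -4.3223.

-4.3223


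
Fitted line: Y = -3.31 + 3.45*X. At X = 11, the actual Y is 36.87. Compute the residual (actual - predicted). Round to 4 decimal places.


Fitted value at X = 11 is yhat = -3.31 + 3.45*11 = 34.6400.
Residual = 36.87 - 34.6400 = 2.2300.

2.2300


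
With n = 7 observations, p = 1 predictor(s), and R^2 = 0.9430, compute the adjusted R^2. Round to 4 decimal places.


Using the formula:
(1 - 0.9430) = 0.0570.
Multiply by 6/5: 0.0570 * 6 = 0.3420, then 0.3420 / 5 = 0.0684.
Adj R^2 = 1 - 0.0684 = 0.9316.

0.9316


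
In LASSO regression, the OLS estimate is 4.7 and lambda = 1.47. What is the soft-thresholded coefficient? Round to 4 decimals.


Check: |4.7| = 4.7 vs lambda = 1.47.
Since |beta| > lambda, coefficient = sign(beta)*(|beta| - lambda) = 3.2300.
Soft-thresholded coefficient = 3.2300.

3.2300


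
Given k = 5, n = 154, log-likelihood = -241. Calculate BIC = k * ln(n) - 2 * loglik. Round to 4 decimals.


Compute k*ln(n) = 5*ln(154) = 5*5.036953 = 25.184765.
Then -2*loglik = 482.
BIC = 25.184765 + 482 = 507.184765, which rounds to 507.1848.

507.1848


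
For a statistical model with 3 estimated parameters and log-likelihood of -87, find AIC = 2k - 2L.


AIC = 2*3 - 2*(-87).
= 6 + 174 = 180.

180


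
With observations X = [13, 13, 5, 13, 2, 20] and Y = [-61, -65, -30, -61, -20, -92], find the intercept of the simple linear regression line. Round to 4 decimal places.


Compute b1 = -4.0095 from the OLS formula.
With xbar = 11.0000 and ybar = -54.8333, the intercept is:
b0 = -54.8333 - -4.0095 * 11.0000 = -10.7286.

-10.7286


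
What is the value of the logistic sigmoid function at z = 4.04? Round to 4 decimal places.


Compute exp(-4.0400) = 0.0176.
Sigmoid = 1 / (1 + 0.0176) = 1 / 1.0176 = 0.9827.

0.9827


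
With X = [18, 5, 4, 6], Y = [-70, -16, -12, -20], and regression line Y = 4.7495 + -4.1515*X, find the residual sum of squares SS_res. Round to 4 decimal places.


For each point, residual = actual - predicted.
Residuals: [-0.0225, 0.0080, -0.1435, 0.1595].
Sum of squared residuals = 0.0466.

0.0466


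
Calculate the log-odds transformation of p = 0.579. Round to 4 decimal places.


1 - p = 0.421.
p/(1-p) = 1.3753.
logit = ln(1.3753) = 0.3187.

0.3187


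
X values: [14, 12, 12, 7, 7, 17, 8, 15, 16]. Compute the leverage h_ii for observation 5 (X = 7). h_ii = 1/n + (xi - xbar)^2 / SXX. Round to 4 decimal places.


Mean of X: xbar = 12.0000.
SXX = 120.0000.
For X = 7: h = 1/9 + (7 - 12.0000)^2/120.0000 = 0.3194.

0.3194


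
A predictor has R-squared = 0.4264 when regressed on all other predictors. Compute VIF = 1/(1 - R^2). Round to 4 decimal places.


Using VIF = 1/(1 - R^2_j):
1 - 0.4264 = 0.5736.
VIF = 1.7434.

1.7434


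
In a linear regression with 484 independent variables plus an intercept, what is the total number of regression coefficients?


Including the intercept, the model has 484 predictor coefficients + 1 intercept.
Total = 485.

485


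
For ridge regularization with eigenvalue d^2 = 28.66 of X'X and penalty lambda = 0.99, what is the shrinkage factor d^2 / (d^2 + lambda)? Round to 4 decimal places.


d^2 + lambda = 28.66 + 0.99 = 29.6500.
Shrinkage factor = 28.66/29.6500 = 0.9666.

0.9666


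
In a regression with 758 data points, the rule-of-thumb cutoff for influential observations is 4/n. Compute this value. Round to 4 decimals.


Cook's distance cutoff = 4/n = 4/758.
= 0.0053.

0.0053


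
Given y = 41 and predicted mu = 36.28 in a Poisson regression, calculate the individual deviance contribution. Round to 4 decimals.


First: ln(41/36.28) = 0.122305.
Then: 41 * 0.122305 = 5.014505.
y - mu = 41 - 36.28 = 4.72.
D = 2(5.014505 - 4.72) = 0.589010, which rounds to 0.5890.

0.5890


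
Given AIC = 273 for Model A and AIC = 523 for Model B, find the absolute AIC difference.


Absolute difference = |273 - 523| = 250.
The model with lower AIC (A) is preferred.

250


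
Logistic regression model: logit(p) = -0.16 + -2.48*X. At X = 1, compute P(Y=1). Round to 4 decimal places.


Linear predictor: z = -0.16 + -2.48 * 1 = -2.6400.
P = 1/(1 + exp(2.6400)) = 1/(1 + 14.0132) = 0.0666.

0.0666


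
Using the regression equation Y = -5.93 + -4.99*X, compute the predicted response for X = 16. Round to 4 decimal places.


Predicted value:
Y = -5.93 + (-4.99)(16) = -5.93 + -79.8400 = -85.7700.

-85.7700


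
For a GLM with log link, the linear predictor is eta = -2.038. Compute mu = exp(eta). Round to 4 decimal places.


Apply the inverse link:
mu = e^-2.038 = 0.1303.

0.1303


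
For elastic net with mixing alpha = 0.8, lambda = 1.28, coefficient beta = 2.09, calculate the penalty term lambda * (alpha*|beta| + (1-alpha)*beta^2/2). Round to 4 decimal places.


Compute:
L1 = 0.8 * 2.09 = 1.6720.
L2 = 0.2 * 2.09^2 / 2 = 0.4368.
Penalty = 1.28 * (1.6720 + 0.4368) = 2.6993.

2.6993


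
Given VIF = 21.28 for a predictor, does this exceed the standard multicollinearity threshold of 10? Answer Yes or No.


The threshold is 10.
VIF = 21.28 is >= 10.
Multicollinearity indication: Yes.

Yes


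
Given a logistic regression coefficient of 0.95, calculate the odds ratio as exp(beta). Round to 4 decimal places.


exp(0.95) = 2.5857.
So the odds ratio is 2.5857.

2.5857


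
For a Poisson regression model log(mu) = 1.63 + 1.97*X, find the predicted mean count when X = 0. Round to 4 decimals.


Compute eta = 1.63 + 1.97 * 0 = 1.6300.
Apply inverse link: mu = e^1.6300 = 5.1039.

5.1039


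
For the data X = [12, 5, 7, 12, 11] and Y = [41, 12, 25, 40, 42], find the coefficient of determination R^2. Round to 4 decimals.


The fitted line is Y = -5.6456 + 4.0049*X.
SSres = 33.1990, SStot = 694.0000.
R^2 = 1 - SSres/SStot = 0.9522.

0.9522


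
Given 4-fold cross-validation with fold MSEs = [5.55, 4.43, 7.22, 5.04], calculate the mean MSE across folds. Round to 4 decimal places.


Sum of fold MSEs = 22.2400.
Average = 22.2400 / 4 = 5.5600.

5.5600


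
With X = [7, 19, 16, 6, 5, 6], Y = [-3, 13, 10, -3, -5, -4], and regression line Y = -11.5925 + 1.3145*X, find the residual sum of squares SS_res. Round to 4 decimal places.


Compute predicted values, then residuals = yi - yhat_i.
Residuals: [-0.6090, -0.3830, 0.5605, 0.7055, 0.0200, -0.2945].
SSres = sum(residual^2) = 1.4166.

1.4166


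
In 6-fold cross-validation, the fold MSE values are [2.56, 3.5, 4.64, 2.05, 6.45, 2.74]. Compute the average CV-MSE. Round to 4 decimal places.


Add all fold MSEs: 21.9400.
Divide by k = 6: 21.9400/6 = 3.6567.

3.6567


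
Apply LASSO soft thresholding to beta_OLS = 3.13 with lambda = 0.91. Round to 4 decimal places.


|beta_OLS| = 3.13.
lambda = 0.91.
Since |beta| > lambda, coefficient = sign(beta)*(|beta| - lambda) = 2.2200.
Result = 2.2200.

2.2200


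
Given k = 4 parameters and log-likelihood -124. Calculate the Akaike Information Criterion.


Compute:
2k = 2*4 = 8.
-2*loglik = -2*(-124) = 248.
AIC = 8 + 248 = 256.

256


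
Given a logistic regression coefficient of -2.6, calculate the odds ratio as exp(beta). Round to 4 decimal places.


The odds ratio is computed as:
OR = e^(-2.6) = 0.0743.

0.0743


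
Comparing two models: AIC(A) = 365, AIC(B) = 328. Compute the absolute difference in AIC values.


|AIC_A - AIC_B| = |365 - 328| = 37.
Model B is preferred (lower AIC).

37


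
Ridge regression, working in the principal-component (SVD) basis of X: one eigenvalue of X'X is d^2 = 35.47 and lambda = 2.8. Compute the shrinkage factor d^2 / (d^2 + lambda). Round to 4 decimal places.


Denominator = d^2 + lambda = 35.47 + 2.8 = 38.2700.
Shrinkage = 35.47 / 38.2700 = 0.9268.

0.9268


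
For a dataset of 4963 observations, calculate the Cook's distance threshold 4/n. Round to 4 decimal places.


Using the rule of thumb:
Threshold = 4 / 4963 = 0.0008.

0.0008


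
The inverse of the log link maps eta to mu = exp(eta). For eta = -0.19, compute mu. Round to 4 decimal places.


mu = exp(eta) = exp(-0.19).
= 0.8270.

0.8270


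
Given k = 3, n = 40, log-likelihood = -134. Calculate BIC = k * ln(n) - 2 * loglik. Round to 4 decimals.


k * ln(n) = 3 * ln(40) = 3 * 3.688879 = 11.066637.
-2 * loglik = -2 * (-134) = 268.
BIC = 11.066637 + 268 = 279.066637, which rounds to 279.0666.

279.0666


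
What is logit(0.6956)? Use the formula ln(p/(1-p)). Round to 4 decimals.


1 - p = 0.3044.
p/(1-p) = 2.2852.
logit = ln(2.2852) = 0.8264.

0.8264


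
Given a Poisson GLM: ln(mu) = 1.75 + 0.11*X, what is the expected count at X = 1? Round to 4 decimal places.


Compute eta = 1.75 + 0.11 * 1 = 1.8600.
Apply inverse link: mu = e^1.8600 = 6.4237.

6.4237


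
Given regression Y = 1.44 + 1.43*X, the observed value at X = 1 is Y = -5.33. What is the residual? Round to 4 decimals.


Compute yhat = 1.44 + (1.43)(1) = 2.8700.
Residual = actual - predicted = -5.33 - 2.8700 = -8.2000.

-8.2000


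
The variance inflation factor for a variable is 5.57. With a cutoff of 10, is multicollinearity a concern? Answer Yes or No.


Compare VIF = 5.57 to the threshold of 10.
5.57 < 10, so the answer is No.

No


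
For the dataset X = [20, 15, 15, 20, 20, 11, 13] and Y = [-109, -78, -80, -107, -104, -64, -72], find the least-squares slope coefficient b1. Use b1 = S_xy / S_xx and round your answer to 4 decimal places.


First compute the means: xbar = 16.2857, ybar = -87.7143.
Then S_xx = sum((xi - xbar)^2) = 83.4286.
S_xy = sum((xi - xbar)(yi - ybar)) = -410.5714.
b1 = S_xy / S_xx = -410.5714 / 83.4286 = -4.9212.

-4.9212


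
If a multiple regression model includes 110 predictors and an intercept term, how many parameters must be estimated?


Each predictor gets one coefficient, plus one intercept.
Total parameters = 110 + 1 = 111.

111


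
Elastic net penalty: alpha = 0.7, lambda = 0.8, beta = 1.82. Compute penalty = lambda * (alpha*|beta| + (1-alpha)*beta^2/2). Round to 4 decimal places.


alpha * |beta| = 0.7 * 1.82 = 1.2740.
(1-alpha) * beta^2/2 = 0.3 * 3.3124/2 = 0.4969.
Total = 0.8 * (1.2740 + 0.4969) = 1.4167.

1.4167


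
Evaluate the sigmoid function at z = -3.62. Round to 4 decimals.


First, exp(3.6200) = 37.3376.
Then sigma(z) = 1/(1 + 37.3376) = 0.0261.

0.0261


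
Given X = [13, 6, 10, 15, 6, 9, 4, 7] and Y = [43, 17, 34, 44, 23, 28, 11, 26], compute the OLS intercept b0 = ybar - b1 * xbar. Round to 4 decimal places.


The slope is b1 = 3.0101.
Sample means are xbar = 8.7500 and ybar = 28.2500.
Intercept: b0 = 28.2500 - (3.0101)(8.7500) = 1.9121.

1.9121


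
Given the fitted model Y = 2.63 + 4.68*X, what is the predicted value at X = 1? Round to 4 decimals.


Predicted value:
Y = 2.63 + (4.68)(1) = 2.63 + 4.6800 = 7.3100.

7.3100


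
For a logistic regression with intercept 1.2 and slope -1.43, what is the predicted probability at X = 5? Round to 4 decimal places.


Compute z = 1.2 + (-1.43)(5) = -5.9500.
exp(-z) = 383.7533.
P = 1/(1 + 383.7533) = 0.0026.

0.0026


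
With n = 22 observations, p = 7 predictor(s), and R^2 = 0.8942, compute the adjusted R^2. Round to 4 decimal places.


Adjusted R^2 = 1 - (1 - R^2) * (n-1)/(n-p-1).
(1 - R^2) = 0.1058.
(n-1)/(n-p-1) = 21/14.
(1 - R^2) * (n-1) = 0.1058 * 21 = 2.2218.
Divide by (n-p-1): 2.2218 / 14 = 0.1587.
Adj R^2 = 1 - 0.1587 = 0.8413.

0.8413


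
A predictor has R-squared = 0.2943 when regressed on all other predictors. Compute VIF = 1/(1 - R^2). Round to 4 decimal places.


Using VIF = 1/(1 - R^2_j):
1 - 0.2943 = 0.7057.
VIF = 1.4170.

1.4170


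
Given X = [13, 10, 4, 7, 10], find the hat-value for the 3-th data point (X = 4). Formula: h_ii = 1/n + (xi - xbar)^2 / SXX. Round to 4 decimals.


Mean of X: xbar = 8.8000.
SXX = 46.8000.
For X = 4: h = 1/5 + (4 - 8.8000)^2/46.8000 = 0.6923.

0.6923


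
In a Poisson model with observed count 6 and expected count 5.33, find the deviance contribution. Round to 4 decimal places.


First: ln(6/5.33) = 0.118408.
Then: 6 * 0.118408 = 0.710448.
y - mu = 6 - 5.33 = 0.67.
D = 2(0.710448 - 0.67) = 0.080896, which rounds to 0.0809.

0.0809


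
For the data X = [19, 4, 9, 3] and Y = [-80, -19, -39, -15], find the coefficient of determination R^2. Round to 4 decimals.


The fitted line is Y = -2.6921 + -4.0638*X.
SSres = 0.0964, SStot = 2654.7500.
R^2 = 1 - SSres/SStot = 1.0000.

1.0000


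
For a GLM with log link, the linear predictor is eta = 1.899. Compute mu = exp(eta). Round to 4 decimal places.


mu = exp(eta) = exp(1.899).
= 6.6792.

6.6792


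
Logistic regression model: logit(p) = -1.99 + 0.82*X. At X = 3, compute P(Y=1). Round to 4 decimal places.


Linear predictor: z = -1.99 + 0.82 * 3 = 0.4700.
P = 1/(1 + exp(-0.4700)) = 1/(1 + 0.6250) = 0.6154.

0.6154


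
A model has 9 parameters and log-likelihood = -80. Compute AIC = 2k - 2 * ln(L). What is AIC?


Compute:
2k = 2*9 = 18.
-2*loglik = -2*(-80) = 160.
AIC = 18 + 160 = 178.

178


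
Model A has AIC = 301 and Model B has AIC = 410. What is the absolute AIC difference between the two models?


Absolute difference = |301 - 410| = 109.
The model with lower AIC (A) is preferred.

109


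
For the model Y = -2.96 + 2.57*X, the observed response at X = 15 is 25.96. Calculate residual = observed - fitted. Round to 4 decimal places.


Predicted = -2.96 + 2.57 * 15 = 35.5900.
Residual = 25.96 - 35.5900 = -9.6300.

-9.6300


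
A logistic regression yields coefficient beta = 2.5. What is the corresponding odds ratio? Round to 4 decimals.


The odds ratio is computed as:
OR = e^(2.5) = 12.1825.

12.1825


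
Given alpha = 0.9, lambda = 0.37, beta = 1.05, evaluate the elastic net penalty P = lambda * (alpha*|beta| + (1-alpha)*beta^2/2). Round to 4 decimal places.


Compute:
L1 = 0.9 * 1.05 = 0.9450.
L2 = 0.1 * 1.05^2 / 2 = 0.0551.
Penalty = 0.37 * (0.9450 + 0.0551) = 0.3700.

0.3700


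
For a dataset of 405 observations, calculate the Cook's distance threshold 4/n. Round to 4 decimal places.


The threshold is 4/n.
4/405 = 0.0099.

0.0099


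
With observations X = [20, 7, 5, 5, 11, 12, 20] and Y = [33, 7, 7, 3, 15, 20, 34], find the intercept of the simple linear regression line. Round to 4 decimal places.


Compute b1 = 1.9382 from the OLS formula.
With xbar = 11.4286 and ybar = 17.0000, the intercept is:
b0 = 17.0000 - 1.9382 * 11.4286 = -5.1510.

-5.1510


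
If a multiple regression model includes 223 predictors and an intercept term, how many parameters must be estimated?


Total coefficients = number of predictors + 1 (for the intercept).
= 223 + 1 = 224.

224


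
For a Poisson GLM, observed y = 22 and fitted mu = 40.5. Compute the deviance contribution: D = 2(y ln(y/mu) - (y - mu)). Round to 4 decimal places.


y/mu = 22/40.5 = 0.543210 (approx.), and ln(22/40.5) = -0.610260.
y * ln(y/mu) = 22 * -0.610260 = -13.425720.
y - mu = -18.5.
D = 2 * (-13.425720 - -18.5) = 10.148560, which rounds to 10.1486.

10.1486


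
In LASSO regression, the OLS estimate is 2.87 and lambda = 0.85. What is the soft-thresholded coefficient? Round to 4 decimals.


|beta_OLS| = 2.87.
lambda = 0.85.
Since |beta| > lambda, coefficient = sign(beta)*(|beta| - lambda) = 2.0200.
Result = 2.0200.

2.0200


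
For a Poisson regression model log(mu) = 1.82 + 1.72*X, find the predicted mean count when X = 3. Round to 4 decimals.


Compute eta = 1.82 + 1.72 * 3 = 6.9800.
Apply inverse link: mu = e^6.9800 = 1074.9184.

1074.9184


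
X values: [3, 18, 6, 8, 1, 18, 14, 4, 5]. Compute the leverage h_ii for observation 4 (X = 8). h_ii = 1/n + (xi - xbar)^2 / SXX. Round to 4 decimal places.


Compute xbar = 8.5556 with n = 9 observations.
SXX = 336.2222.
Leverage = 1/9 + (8 - 8.5556)^2/336.2222 = 0.1120.

0.1120


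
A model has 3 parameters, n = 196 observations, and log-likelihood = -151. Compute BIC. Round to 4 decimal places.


ln(196) = 5.278115.
k * ln(n) = 3 * 5.278115 = 15.834345.
-2L = 302.
BIC = 15.834345 + 302 = 317.834345, which rounds to 317.8343.

317.8343


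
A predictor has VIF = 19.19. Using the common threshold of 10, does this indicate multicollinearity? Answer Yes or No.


Check: VIF = 19.19 vs threshold = 10.
Since 19.19 >= 10, the answer is Yes.

Yes


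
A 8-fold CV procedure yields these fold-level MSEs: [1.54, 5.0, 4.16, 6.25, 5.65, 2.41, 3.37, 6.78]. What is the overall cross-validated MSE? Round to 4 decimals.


Total MSE across folds = 35.1600.
CV-MSE = 35.1600/8 = 4.3950.

4.3950


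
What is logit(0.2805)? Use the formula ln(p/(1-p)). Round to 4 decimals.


1 - p = 0.7195.
p/(1-p) = 0.3899.
logit = ln(0.3899) = -0.9420.

-0.9420


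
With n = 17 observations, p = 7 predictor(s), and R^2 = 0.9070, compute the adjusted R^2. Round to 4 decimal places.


Plug in: Adj R^2 = 1 - (1 - 0.9070) * 16/9.
= 1 - 0.0930 * 16/9
= 1 - 1.4880 / 9
= 1 - 0.1653 = 0.8347.

0.8347


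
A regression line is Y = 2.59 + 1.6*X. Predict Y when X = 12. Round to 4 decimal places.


Predicted value:
Y = 2.59 + (1.6)(12) = 2.59 + 19.2000 = 21.7900.

21.7900


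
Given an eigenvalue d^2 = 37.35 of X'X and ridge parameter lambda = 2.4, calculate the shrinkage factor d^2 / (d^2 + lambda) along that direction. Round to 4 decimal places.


Compute the denominator: 37.35 + 2.4 = 39.7500.
Shrinkage factor = 37.35 / 39.7500 = 0.9396.

0.9396


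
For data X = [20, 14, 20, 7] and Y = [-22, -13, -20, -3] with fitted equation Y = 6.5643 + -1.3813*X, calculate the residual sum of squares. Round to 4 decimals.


Compute predicted values, then residuals = yi - yhat_i.
Residuals: [-0.9383, -0.2261, 1.0617, 0.1048].
SSres = sum(residual^2) = 2.0697.

2.0697


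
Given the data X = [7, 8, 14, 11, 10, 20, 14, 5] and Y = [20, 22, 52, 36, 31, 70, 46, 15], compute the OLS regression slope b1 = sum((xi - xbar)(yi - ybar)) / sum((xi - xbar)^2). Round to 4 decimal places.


The sample means are xbar = 11.1250 and ybar = 36.5000.
Compute S_xx = 160.8750 and S_xy = 620.5000.
Slope b1 = S_xy / S_xx = 620.5000 / 160.8750 = 3.8570.

3.8570


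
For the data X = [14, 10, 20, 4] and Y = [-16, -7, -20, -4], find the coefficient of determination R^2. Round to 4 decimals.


Fit the OLS line: b0 = 1.1324, b1 = -1.0735.
SSres = 12.0147.
SStot = 168.7500.
R^2 = 1 - 12.0147/168.7500 = 0.9288.

0.9288


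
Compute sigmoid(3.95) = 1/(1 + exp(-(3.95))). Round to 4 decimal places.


Compute exp(-3.9500) = 0.0193.
Sigmoid = 1 / (1 + 0.0193) = 1 / 1.0193 = 0.9811.

0.9811


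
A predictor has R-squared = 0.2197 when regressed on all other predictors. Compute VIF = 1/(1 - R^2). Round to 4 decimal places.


Using VIF = 1/(1 - R^2_j):
1 - 0.2197 = 0.7803.
VIF = 1.2816.

1.2816


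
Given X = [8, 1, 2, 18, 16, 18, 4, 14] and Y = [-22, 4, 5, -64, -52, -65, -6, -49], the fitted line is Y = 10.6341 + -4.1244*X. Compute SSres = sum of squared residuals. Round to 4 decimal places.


Predicted values from Y = 10.6341 + -4.1244*X.
Residuals: [0.3611, -2.5097, 2.6147, -0.3949, 3.3563, -1.3949, -0.1365, -1.8925].
SSres = 30.2323.

30.2323


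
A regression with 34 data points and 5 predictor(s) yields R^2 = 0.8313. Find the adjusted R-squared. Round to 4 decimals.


Using the formula:
(1 - 0.8313) = 0.1687.
Multiply by 33/28: 0.1687 * 33 = 5.5671, then 5.5671 / 28 = 0.1988.
Adj R^2 = 1 - 0.1988 = 0.8012.

0.8012


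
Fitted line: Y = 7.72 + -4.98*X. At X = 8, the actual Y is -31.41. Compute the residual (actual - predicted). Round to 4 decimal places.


Predicted = 7.72 + -4.98 * 8 = -32.1200.
Residual = -31.41 - -32.1200 = 0.7100.

0.7100


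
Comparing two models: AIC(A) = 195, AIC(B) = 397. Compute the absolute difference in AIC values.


Absolute difference = |195 - 397| = 202.
The model with lower AIC (A) is preferred.

202


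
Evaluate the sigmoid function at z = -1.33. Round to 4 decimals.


exp(1.3300) = 3.7810.
1 + exp(-z) = 4.7810.
sigmoid = 1/4.7810 = 0.2092.

0.2092


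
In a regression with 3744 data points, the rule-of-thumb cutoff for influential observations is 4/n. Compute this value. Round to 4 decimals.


Using the rule of thumb:
Threshold = 4 / 3744 = 0.0011.

0.0011


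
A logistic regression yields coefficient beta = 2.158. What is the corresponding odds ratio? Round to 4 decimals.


Odds ratio = exp(beta) = exp(2.158).
= 8.6538.

8.6538


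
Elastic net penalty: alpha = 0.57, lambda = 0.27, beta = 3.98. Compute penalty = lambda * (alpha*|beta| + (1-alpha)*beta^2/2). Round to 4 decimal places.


alpha * |beta| = 0.57 * 3.98 = 2.2686.
(1-alpha) * beta^2/2 = 0.43 * 15.8404/2 = 3.4057.
Total = 0.27 * (2.2686 + 3.4057) = 1.5321.

1.5321


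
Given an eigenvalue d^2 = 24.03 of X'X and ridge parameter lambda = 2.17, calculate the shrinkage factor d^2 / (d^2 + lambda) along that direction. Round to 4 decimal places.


d^2 + lambda = 24.03 + 2.17 = 26.2000.
Shrinkage factor = 24.03/26.2000 = 0.9172.

0.9172


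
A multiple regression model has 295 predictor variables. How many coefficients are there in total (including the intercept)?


Total coefficients = number of predictors + 1 (for the intercept).
= 295 + 1 = 296.

296


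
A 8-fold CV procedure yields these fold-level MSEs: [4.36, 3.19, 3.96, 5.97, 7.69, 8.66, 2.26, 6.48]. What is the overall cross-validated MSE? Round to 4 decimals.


Sum of fold MSEs = 42.5700.
Average = 42.5700 / 8 = 5.3213.

5.3213


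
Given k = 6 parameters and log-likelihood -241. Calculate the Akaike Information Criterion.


AIC = 2k - 2*loglik = 2(6) - 2(-241).
= 12 + 482 = 494.

494


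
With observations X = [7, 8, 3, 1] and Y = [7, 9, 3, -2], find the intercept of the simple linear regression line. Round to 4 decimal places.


Compute b1 = 1.4427 from the OLS formula.
With xbar = 4.7500 and ybar = 4.2500, the intercept is:
b0 = 4.2500 - 1.4427 * 4.7500 = -2.6031.

-2.6031


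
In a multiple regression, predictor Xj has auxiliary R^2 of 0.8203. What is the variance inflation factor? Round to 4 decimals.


Denominator: 1 - 0.8203 = 0.1797.
VIF = 1 / 0.1797 = 5.5648.

5.5648


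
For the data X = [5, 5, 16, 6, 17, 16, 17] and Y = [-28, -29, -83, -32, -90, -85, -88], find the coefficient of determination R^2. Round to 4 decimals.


Fit the OLS line: b0 = -2.5849, b1 = -5.0842.
SSres = 6.1863.
SStot = 5574.8571.
R^2 = 1 - 6.1863/5574.8571 = 0.9989.

0.9989


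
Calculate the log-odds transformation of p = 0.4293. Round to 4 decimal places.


1 - p = 0.5707.
p/(1-p) = 0.7522.
logit = ln(0.7522) = -0.2847.

-0.2847


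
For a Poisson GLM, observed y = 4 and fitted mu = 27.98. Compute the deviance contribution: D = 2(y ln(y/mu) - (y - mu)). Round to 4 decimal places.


y/mu = 4/27.98 = 0.142959 (approx.), and ln(4/27.98) = -1.945196.
y * ln(y/mu) = 4 * -1.945196 = -7.780784.
y - mu = -23.98.
D = 2 * (-7.780784 - -23.98) = 32.398432, which rounds to 32.3984.

32.3984


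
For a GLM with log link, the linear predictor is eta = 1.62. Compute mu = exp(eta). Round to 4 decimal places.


mu = exp(eta) = exp(1.62).
= 5.0531.

5.0531


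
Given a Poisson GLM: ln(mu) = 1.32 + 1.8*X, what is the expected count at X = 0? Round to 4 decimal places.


Linear predictor: eta = 1.32 + (1.8)(0) = 1.3200.
Expected count: mu = exp(1.3200) = 3.7434.

3.7434


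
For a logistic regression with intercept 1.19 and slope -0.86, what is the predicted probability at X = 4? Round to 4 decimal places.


Linear predictor: z = 1.19 + -0.86 * 4 = -2.2500.
P = 1/(1 + exp(2.2500)) = 1/(1 + 9.4877) = 0.0953.

0.0953


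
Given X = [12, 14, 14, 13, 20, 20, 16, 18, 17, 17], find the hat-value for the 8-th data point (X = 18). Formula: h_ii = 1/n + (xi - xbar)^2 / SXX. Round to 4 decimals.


n = 10, xbar = 16.1000.
SXX = sum((xi - xbar)^2) = 70.9000.
h = 1/10 + (18 - 16.1000)^2 / 70.9000 = 0.1509.

0.1509


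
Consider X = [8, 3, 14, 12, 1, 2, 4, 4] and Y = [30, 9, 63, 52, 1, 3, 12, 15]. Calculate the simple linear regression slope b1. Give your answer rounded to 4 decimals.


First compute the means: xbar = 6.0000, ybar = 23.1250.
Then S_xx = sum((xi - xbar)^2) = 162.0000.
S_xy = sum((xi - xbar)(yi - ybar)) = 778.0000.
b1 = S_xy / S_xx = 778.0000 / 162.0000 = 4.8025.

4.8025


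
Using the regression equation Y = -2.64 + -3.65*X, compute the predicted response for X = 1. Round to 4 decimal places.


Substitute X = 1 into the equation:
Y = -2.64 + -3.65 * 1 = -2.64 + -3.6500 = -6.2900.

-6.2900


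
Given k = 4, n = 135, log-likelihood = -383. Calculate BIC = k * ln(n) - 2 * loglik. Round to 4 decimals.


k * ln(n) = 4 * ln(135) = 4 * 4.905275 = 19.621100.
-2 * loglik = -2 * (-383) = 766.
BIC = 19.621100 + 766 = 785.621100, which rounds to 785.6211.

785.6211


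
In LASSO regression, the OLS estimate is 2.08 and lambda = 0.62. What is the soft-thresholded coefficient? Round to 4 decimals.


|beta_OLS| = 2.08.
lambda = 0.62.
Since |beta| > lambda, coefficient = sign(beta)*(|beta| - lambda) = 1.4600.
Result = 1.4600.

1.4600


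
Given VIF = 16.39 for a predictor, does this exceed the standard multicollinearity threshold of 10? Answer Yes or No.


Check: VIF = 16.39 vs threshold = 10.
Since 16.39 >= 10, the answer is Yes.

Yes


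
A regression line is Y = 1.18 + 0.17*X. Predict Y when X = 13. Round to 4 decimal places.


Substitute X = 13 into the equation:
Y = 1.18 + 0.17 * 13 = 1.18 + 2.2100 = 3.3900.

3.3900


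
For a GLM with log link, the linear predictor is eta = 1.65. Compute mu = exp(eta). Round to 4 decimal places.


The inverse log link gives:
mu = exp(1.65) = 5.2070.

5.2070


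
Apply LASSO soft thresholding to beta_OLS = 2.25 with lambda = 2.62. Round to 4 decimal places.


Absolute value: |2.25| = 2.25.
Compare to lambda = 2.62.
Since |beta| <= lambda, the coefficient is set to 0.

0.0000


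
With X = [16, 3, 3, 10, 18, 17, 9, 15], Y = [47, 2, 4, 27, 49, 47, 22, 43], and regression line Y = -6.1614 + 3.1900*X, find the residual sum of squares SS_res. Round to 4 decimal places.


Compute predicted values, then residuals = yi - yhat_i.
Residuals: [2.1214, -1.4086, 0.5914, 1.2614, -2.2586, -1.0686, -0.5486, 1.3114].
SSres = sum(residual^2) = 16.6893.

16.6893


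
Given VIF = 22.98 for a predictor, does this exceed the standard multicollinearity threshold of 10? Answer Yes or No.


The threshold is 10.
VIF = 22.98 is >= 10.
Multicollinearity indication: Yes.

Yes


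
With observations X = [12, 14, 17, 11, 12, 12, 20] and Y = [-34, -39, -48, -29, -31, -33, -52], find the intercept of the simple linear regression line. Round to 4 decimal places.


Compute b1 = -2.6212 from the OLS formula.
With xbar = 14.0000 and ybar = -38.0000, the intercept is:
b0 = -38.0000 - -2.6212 * 14.0000 = -1.3030.

-1.3030


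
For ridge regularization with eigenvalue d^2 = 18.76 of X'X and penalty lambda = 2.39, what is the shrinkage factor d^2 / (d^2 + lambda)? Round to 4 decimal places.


Denominator = d^2 + lambda = 18.76 + 2.39 = 21.1500.
Shrinkage = 18.76 / 21.1500 = 0.8870.

0.8870


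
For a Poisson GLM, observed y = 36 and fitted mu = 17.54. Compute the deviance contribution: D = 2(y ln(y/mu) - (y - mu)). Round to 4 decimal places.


Compute y*ln(y/mu) = 36*ln(36/17.54) = 36*0.719035 = 25.885260.
y - mu = 18.46.
D = 2*(25.885260 - (18.46)) = 14.850520, which rounds to 14.8505.

14.8505


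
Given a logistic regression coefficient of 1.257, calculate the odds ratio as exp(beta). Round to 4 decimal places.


The odds ratio is computed as:
OR = e^(1.257) = 3.5149.

3.5149


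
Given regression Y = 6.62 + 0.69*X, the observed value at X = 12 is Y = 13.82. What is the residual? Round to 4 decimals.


Fitted value at X = 12 is yhat = 6.62 + 0.69*12 = 14.9000.
Residual = 13.82 - 14.9000 = -1.0800.

-1.0800


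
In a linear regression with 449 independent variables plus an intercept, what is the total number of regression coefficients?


Including the intercept, the model has 449 predictor coefficients + 1 intercept.
Total = 450.

450


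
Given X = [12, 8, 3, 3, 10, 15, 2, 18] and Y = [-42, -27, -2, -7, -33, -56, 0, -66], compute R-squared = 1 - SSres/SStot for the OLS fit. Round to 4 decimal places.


After computing the OLS fit (b0=7.8594, b1=-4.1673):
SSres = 18.9131, SStot = 4340.8750.
R^2 = 1 - 18.9131/4340.8750 = 0.9956.

0.9956


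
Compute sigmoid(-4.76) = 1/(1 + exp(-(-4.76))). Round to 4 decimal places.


First, exp(4.7600) = 116.7459.
Then sigma(z) = 1/(1 + 116.7459) = 0.0085.

0.0085


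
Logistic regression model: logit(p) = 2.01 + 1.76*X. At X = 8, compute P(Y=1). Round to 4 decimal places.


Compute z = 2.01 + (1.76)(8) = 16.0900.
exp(-z) = 0.0000.
P = 1/(1 + 0.0000) = 1.0000.

1.0000


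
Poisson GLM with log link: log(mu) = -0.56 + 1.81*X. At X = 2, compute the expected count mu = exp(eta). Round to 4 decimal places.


Linear predictor: eta = -0.56 + (1.81)(2) = 3.0600.
Expected count: mu = exp(3.0600) = 21.3276.

21.3276


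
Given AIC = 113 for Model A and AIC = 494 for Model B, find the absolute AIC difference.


|AIC_A - AIC_B| = |113 - 494| = 381.
Model A is preferred (lower AIC).

381


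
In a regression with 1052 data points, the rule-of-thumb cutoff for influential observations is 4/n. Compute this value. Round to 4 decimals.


The threshold is 4/n.
4/1052 = 0.0038.

0.0038


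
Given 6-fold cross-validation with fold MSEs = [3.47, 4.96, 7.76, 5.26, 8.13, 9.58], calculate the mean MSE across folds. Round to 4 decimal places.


Add all fold MSEs: 39.1600.
Divide by k = 6: 39.1600/6 = 6.5267.

6.5267


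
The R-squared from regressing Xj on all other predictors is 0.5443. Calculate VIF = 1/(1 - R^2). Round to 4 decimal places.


Using VIF = 1/(1 - R^2_j):
1 - 0.5443 = 0.4557.
VIF = 2.1944.

2.1944


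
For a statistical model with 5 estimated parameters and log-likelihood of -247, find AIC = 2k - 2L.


AIC = 2*5 - 2*(-247).
= 10 + 494 = 504.

504


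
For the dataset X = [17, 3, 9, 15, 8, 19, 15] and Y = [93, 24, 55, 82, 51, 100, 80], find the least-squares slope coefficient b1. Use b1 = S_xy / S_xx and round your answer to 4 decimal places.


The sample means are xbar = 12.2857 and ybar = 69.2857.
Compute S_xx = 197.4286 and S_xy = 927.4286.
Slope b1 = S_xy / S_xx = 927.4286 / 197.4286 = 4.6975.

4.6975


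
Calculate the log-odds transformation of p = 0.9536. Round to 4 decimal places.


1 - p = 0.0464.
p/(1-p) = 20.5517.
logit = ln(20.5517) = 3.0229.

3.0229


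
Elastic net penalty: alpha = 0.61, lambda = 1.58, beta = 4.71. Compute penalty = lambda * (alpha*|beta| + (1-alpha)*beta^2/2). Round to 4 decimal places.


Compute:
L1 = 0.61 * 4.71 = 2.8731.
L2 = 0.39 * 4.71^2 / 2 = 4.3259.
Penalty = 1.58 * (2.8731 + 4.3259) = 11.3744.

11.3744


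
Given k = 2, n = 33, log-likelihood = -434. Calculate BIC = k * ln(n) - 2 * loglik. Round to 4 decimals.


k * ln(n) = 2 * ln(33) = 2 * 3.496508 = 6.993016.
-2 * loglik = -2 * (-434) = 868.
BIC = 6.993016 + 868 = 874.993016, which rounds to 874.9930.

874.9930


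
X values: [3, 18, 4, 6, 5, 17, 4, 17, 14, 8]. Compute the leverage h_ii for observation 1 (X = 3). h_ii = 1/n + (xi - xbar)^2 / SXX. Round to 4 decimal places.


Mean of X: xbar = 9.6000.
SXX = 342.4000.
For X = 3: h = 1/10 + (3 - 9.6000)^2/342.4000 = 0.2272.

0.2272


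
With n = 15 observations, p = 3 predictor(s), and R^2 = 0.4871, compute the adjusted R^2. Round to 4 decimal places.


Adjusted R^2 = 1 - (1 - R^2) * (n-1)/(n-p-1).
(1 - R^2) = 0.5129.
(n-1)/(n-p-1) = 14/11.
(1 - R^2) * (n-1) = 0.5129 * 14 = 7.1806.
Divide by (n-p-1): 7.1806 / 11 = 0.6528.
Adj R^2 = 1 - 0.6528 = 0.3472.

0.3472


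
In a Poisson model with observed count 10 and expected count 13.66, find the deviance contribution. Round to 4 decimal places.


Compute y*ln(y/mu) = 10*ln(10/13.66) = 10*-0.311887 = -3.118870.
y - mu = -3.66.
D = 2*(-3.118870 - (-3.66)) = 1.082260, which rounds to 1.0823.

1.0823


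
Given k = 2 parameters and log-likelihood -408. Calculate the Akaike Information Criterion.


Compute:
2k = 2*2 = 4.
-2*loglik = -2*(-408) = 816.
AIC = 4 + 816 = 820.

820


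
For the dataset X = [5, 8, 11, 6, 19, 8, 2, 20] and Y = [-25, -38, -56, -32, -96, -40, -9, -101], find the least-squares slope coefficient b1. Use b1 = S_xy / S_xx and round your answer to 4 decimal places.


Calculate xbar = 9.8750, ybar = -49.6250.
S_xx = 294.8750, S_xy = -1498.6250.
Using b1 = S_xy / S_xx = -1498.6250 / 294.8750, we get b1 = -5.0822.

-5.0822


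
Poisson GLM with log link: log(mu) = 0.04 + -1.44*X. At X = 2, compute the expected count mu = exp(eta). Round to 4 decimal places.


Compute eta = 0.04 + -1.44 * 2 = -2.8400.
Apply inverse link: mu = e^-2.8400 = 0.0584.

0.0584


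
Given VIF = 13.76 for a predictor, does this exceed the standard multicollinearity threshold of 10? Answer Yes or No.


Check: VIF = 13.76 vs threshold = 10.
Since 13.76 >= 10, the answer is Yes.

Yes


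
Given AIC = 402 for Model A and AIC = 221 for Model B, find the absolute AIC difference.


Absolute difference = |402 - 221| = 181.
The model with lower AIC (B) is preferred.

181


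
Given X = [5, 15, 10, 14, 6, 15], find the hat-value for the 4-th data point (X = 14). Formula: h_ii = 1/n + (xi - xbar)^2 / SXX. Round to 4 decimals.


Mean of X: xbar = 10.8333.
SXX = 102.8333.
For X = 14: h = 1/6 + (14 - 10.8333)^2/102.8333 = 0.2642.

0.2642


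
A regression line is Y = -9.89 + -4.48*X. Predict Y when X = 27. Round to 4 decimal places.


Plug X = 27 into Y = -9.89 + -4.48*X:
Y = -9.89 + -120.9600 = -130.8500.

-130.8500


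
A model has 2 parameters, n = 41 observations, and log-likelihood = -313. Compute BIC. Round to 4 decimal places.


Compute k*ln(n) = 2*ln(41) = 2*3.713572 = 7.427144.
Then -2*loglik = 626.
BIC = 7.427144 + 626 = 633.427144, which rounds to 633.4271.

633.4271


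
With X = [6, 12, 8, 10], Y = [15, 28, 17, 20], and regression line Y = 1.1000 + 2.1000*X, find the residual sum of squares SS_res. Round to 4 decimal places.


Predicted values from Y = 1.1000 + 2.1000*X.
Residuals: [1.3000, 1.7000, -0.9000, -2.1000].
SSres = 9.8000.

9.8000


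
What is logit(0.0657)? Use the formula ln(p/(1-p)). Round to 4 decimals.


1 - p = 0.9343.
p/(1-p) = 0.0703.
logit = ln(0.0703) = -2.6547.

-2.6547


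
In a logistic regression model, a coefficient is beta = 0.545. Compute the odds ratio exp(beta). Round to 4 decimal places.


exp(0.545) = 1.7246.
So the odds ratio is 1.7246.

1.7246


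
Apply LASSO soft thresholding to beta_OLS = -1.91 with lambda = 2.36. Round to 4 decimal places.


|beta_OLS| = 1.91.
lambda = 2.36.
Since |beta| <= lambda, the coefficient is set to 0.
Result = 0.0000.

0.0000


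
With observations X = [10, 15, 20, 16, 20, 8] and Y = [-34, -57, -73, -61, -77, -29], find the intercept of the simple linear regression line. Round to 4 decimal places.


The slope is b1 = -3.9506.
Sample means are xbar = 14.8333 and ybar = -55.1667.
Intercept: b0 = -55.1667 - (-3.9506)(14.8333) = 3.4339.

3.4339


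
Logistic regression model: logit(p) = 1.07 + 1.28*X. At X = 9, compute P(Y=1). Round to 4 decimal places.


z = 1.07 + 1.28 * 9 = 12.5900.
Sigmoid: P = 1 / (1 + exp(-12.5900)) = 1.0000.

1.0000


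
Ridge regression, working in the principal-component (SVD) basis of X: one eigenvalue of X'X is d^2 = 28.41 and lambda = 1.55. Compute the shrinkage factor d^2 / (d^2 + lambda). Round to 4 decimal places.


Compute the denominator: 28.41 + 1.55 = 29.9600.
Shrinkage factor = 28.41 / 29.9600 = 0.9483.

0.9483


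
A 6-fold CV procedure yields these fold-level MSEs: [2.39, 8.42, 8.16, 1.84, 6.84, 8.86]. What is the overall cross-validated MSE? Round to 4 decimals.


Sum of fold MSEs = 36.5100.
Average = 36.5100 / 6 = 6.0850.

6.0850


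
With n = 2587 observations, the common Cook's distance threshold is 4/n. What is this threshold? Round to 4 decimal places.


Cook's distance cutoff = 4/n = 4/2587.
= 0.0015.

0.0015


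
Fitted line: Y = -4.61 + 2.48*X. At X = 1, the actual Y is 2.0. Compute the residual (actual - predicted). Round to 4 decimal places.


Compute yhat = -4.61 + (2.48)(1) = -2.1300.
Residual = actual - predicted = 2.0 - -2.1300 = 4.1300.

4.1300


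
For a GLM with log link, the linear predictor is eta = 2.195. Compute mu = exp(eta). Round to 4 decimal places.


Apply the inverse link:
mu = e^2.195 = 8.9800.

8.9800


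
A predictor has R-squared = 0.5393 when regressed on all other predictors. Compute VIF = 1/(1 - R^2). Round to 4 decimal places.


VIF = 1 / (1 - 0.5393).
= 1 / 0.4607 = 2.1706.

2.1706
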